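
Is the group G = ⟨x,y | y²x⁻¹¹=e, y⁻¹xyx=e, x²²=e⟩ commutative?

x·y = xy but y·x = x¹⁰y⁻¹, so x·y ≠ y·x and G is not abelian.

Answer: No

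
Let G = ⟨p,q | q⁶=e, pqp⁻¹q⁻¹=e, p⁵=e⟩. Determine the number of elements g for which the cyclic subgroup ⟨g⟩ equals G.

G is cyclic of order 30. An element generates G iff its order is 30, and a cyclic group of order 30 has exactly φ(30) = 8 such elements.

Answer: 8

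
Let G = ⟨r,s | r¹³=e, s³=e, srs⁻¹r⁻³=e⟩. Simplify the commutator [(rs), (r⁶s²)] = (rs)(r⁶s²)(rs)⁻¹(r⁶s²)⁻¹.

[(rs), (r⁶s²)] = (rs)·(r⁶s²)·(rs)⁻¹·(r⁶s²)⁻¹.
  (rs) · (r⁶s²) = r⁶
  (r⁶) · (r⁴s²) = r¹⁰s²
  (r¹⁰s²) · (r⁸s) = r⁴

Answer: r⁴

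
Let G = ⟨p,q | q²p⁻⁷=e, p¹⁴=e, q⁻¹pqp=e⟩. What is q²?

Compute successive powers of q, reducing at each step:
  q²: q · q = p⁷

Answer: p⁷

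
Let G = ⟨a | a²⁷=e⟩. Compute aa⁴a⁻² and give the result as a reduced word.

Multiply left to right, reducing at each step:
  a · a⁴ = a⁵
  (a⁵) · a⁻² = a³

Answer: a³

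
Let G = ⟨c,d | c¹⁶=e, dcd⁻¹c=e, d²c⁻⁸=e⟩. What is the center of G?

An element z ∈ Z(G) iff z commutes with every generator.
For example c⁸ is central: (c⁸)·c = c⁹ = c·(c⁸); (c⁸)·d = d⁻¹ = d·(c⁸).
Whereas c ∉ Z(G) since c·d = cd ≠ c⁷d⁻¹ = d·c.
Checking each of the 32 elements this way gives Z(G) = {e, c⁸}, of order 2.

Answer: {e, c⁸}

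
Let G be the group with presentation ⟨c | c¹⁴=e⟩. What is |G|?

G is generated by a single element, so G is cyclic. The relator gives c¹⁴ = e and no smaller power is forced to be e, so the 14 powers {c, e, c², c³, c⁴, c⁵, c⁶, c⁷, c⁸, c⁹, c¹², c¹³, c¹¹, c¹⁰} are distinct. Hence |G| = 14.

Answer: 14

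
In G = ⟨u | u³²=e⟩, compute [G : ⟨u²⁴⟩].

First find ord(u²⁴) by computing successive powers:
  (u²⁴)¹ = u²⁴, (u²⁴)² = u¹⁶, (u²⁴)³ = u⁸, (u²⁴)⁴ = e.
So |⟨u²⁴⟩| = ord(u²⁴) = 4. With |G| = 32, by Lagrange [G : ⟨u²⁴⟩] = 32/4 = 8.

Answer: 8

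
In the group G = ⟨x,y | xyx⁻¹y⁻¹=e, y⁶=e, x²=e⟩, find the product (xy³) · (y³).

Compute (xy³) · (y³) by multiplying left to right and reducing via the relations at each step:
  (xy³) · y³ = x

Answer: x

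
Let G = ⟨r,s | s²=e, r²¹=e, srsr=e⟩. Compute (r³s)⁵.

Compute successive powers of (r³s), reducing at each step:
  (r³s)²: (r³s) · r³ = s;   s · s = e
  (r³s)³: e · r³ = r³;   (r³) · s = r³s
  (r³s)⁴: (r³s) · r³ = s;   s · s = e
  (r³s)⁵: e · r³ = r³;   (r³) · s = r³s

Answer: r³s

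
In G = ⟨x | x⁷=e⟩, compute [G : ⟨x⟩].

First find ord(x) by computing successive powers:
  x¹ = x, x² = x², x³ = x³, x⁴ = x⁴, x⁵ = x⁵, x⁶ = x⁶, x⁷ = e.
So |⟨x⟩| = ord(x) = 7. With |G| = 7, by Lagrange [G : ⟨x⟩] = 7/7 = 1.

Answer: 1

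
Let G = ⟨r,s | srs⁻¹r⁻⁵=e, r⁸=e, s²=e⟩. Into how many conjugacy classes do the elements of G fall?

The conjugacy classes (representative and size) are:
  [e] (size 1), [r⁵] (size 2), [r²] (size 1), [r⁷] (size 2), [r⁴] (size 1), [r⁶] (size 1), [s] (size 2), [r⁵s] (size 2), [r²s] (size 2), [r³s] (size 2).
Class equation: 1 + 2 + 1 + 2 + 1 + 1 + 2 + 2 + 2 + 2 = 16 = |G|. So G has 10 conjugacy classes.

Answer: 10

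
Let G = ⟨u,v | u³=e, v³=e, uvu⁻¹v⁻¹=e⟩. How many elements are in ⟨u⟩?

|⟨u⟩| equals the order of u. Compute successive powers until reaching e:
  u¹ = u, u² = u², u³ = e.
The smallest positive k with uᵏ = e is 3, so |⟨u⟩| = 3.

Answer: 3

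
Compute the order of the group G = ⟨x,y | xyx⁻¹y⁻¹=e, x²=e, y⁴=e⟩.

Enumerate words in the generators, reducing via the relations: the distinct elements are
  {e, x, y, xy, y², y³, xy², xy³}.
No further products give new elements, so |G| = 8.

Answer: 8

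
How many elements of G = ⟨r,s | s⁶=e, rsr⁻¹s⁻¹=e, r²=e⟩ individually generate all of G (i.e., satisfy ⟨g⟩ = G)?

⟨g⟩ = G would require ord(g) = |G| = 12, but the maximum element order in G is 6 < 12. So G is not cyclic and no single element generates it: the count is 0.

Answer: 0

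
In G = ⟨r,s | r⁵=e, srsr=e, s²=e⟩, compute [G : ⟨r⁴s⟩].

First find ord(r⁴s) by computing successive powers:
  (r⁴s)¹ = r⁴s, (r⁴s)² = e.
So |⟨r⁴s⟩| = ord(r⁴s) = 2. With |G| = 10, by Lagrange [G : ⟨r⁴s⟩] = 10/2 = 5.

Answer: 5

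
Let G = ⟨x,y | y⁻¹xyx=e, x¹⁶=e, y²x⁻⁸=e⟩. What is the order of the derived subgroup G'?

G' = [G, G] is generated by all commutators. The generator-pair commutators are: [x, y] = x².
The subgroup they normally generate is {e, x², x⁴, x⁶, x⁸, x¹⁰, x¹², x¹⁴}, of order 8.
Check: |G/G'| = 32/8 = 4 is the order of the abelianisation.

Answer: 8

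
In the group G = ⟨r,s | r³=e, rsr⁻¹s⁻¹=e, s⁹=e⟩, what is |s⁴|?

Compute successive powers until reaching e:
  (s⁴)¹ = s⁴, (s⁴)² = s⁸, (s⁴)³ = s³, (s⁴)⁴ = s⁷, (s⁴)⁵ = s², (s⁴)⁶ = s⁶, (s⁴)⁷ = s, (s⁴)⁸ = s⁵, (s⁴)⁹ = e.
The smallest positive k with (s⁴)ᵏ = e is 9.

Answer: 9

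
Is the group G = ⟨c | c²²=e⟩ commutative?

G has a single generator, so G is cyclic and hence abelian.

Answer: Yes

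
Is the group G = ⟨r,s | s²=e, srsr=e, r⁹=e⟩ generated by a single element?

Every cyclic group is abelian. But r·s = rs while s·r = r⁸s, so r·s ≠ s·r and G is not abelian. Hence G is not cyclic.

Answer: No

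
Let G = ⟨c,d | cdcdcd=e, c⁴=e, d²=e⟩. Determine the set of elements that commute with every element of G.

An element z ∈ Z(G) iff z commutes with every generator.
For example e is central: e·c = c = c·e; e·d = d = d·e.
Whereas c ∉ Z(G) since c·d = cd ≠ dc = d·c.
Checking each of the 24 elements this way gives Z(G) = {e}, of order 1.

Answer: {e}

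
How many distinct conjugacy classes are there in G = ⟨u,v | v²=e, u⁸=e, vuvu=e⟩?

The conjugacy classes (representative and size) are:
  [e] (size 1), [u] (size 2), [u⁶] (size 2), [u³] (size 2), [u⁴] (size 1), [v] (size 4), [u⁵v] (size 4).
Class equation: 1 + 2 + 2 + 2 + 1 + 4 + 4 = 16 = |G|. So G has 7 conjugacy classes.

Answer: 7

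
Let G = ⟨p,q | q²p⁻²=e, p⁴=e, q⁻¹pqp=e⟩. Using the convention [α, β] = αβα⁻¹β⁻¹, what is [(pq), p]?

[(pq), p] = (pq)·p·(pq)⁻¹·p⁻¹.
  (pq) · p = q
  q · (pq⁻¹) = p³
  (p³) · (p³) = p²

Answer: p²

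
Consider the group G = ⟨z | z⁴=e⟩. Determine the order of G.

G is generated by a single element, so G is cyclic. The relator gives z⁴ = e and no smaller power is forced to be e, so the 4 powers {e, z, z², z³} are distinct. Hence |G| = 4.

Answer: 4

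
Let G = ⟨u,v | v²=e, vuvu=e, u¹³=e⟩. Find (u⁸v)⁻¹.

The order of (u⁸v) is 2 (smallest k with (u⁸v)ᵏ = e), so (u⁸v)⁻¹ = (u⁸v)¹ = u⁸v.
Check: (u⁸v) · (u⁸v) → (u⁸v) · u⁸ = v;   v · v = e, giving e as required.

Answer: u⁸v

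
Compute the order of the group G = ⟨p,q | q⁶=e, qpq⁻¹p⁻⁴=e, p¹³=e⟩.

Enumerate words in the generators, reducing via the relations: the distinct elements are
  {e, p, q, pq, p², p³, p⁴, p⁵, p⁶, p⁷, p⁸, p⁹, q², q³, q⁴, q⁵, pq², pq³, pq⁴, pq⁵, p²q, p³q, p¹², p¹¹, p¹⁰, p⁴q, p⁵q, p⁶q, p⁷q, p⁸q, p⁹q, p²q², p²q³, p²q⁴, p²q⁵, p³q², p³q³, p³q⁴, p³q⁵, p¹²q, p¹¹q, p¹⁰q, p⁴q², p⁴q³, p⁴q⁴, p⁴q⁵, p⁵q², p⁵q³, p⁵q⁴, p⁵q⁵, p⁶q², p⁶q³, p⁶q⁴, p⁶q⁵, p⁷q², p⁷q³, p⁷q⁴, p⁷q⁵, p⁸q², p⁸q³, p⁸q⁴, p⁸q⁵, p⁹q², p⁹q³, p⁹q⁴, p⁹q⁵, p¹²q², p¹²q³, p¹²q⁴, p¹²q⁵, p¹¹q², p¹¹q³, p¹¹q⁴, p¹¹q⁵, p¹⁰q², p¹⁰q³, p¹⁰q⁴, p¹⁰q⁵}.
No further products give new elements, so |G| = 78.

Answer: 78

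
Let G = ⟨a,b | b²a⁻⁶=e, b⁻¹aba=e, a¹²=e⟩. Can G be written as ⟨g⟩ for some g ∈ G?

Every cyclic group is abelian. But a·b = ab while b·a = a⁵b⁻¹, so a·b ≠ b·a and G is not abelian. Hence G is not cyclic.

Answer: No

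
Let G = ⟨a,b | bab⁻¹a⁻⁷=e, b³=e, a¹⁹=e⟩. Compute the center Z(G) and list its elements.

An element z ∈ Z(G) iff z commutes with every generator.
For example e is central: e·a = a = a·e; e·b = b = b·e.
Whereas a ∉ Z(G) since a·b = ab ≠ a⁷b = b·a.
Checking each of the 57 elements this way gives Z(G) = {e}, of order 1.

Answer: {e}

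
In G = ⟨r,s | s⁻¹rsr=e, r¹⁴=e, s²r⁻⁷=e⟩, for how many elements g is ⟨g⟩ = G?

⟨g⟩ = G would require ord(g) = |G| = 28, but the maximum element order in G is 14 < 28. So G is not cyclic and no single element generates it: the count is 0.

Answer: 0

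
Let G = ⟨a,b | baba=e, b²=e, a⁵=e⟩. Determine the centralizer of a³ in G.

⟨a³⟩ ⊆ C_G(a³) since powers of a³ commute with a³; so |C_G(a³)| ≥ |⟨a³⟩| = 5.
By orbit–stabilizer, |C_G(a³)| = |G| / |conj. class of a³| = 10 / 2 = 5.
The 5 elements commuting with a³ are {e, a, a², a³, a⁴}.

Answer: {e, a, a², a³, a⁴}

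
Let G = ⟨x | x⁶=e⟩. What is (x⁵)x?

Compute (x⁵) · x by multiplying left to right and reducing via the relations at each step:
  (x⁵) · x = e

Answer: e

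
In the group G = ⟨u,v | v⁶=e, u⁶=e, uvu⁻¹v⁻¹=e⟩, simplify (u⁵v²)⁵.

Compute successive powers of (u⁵v²), reducing at each step:
  (u⁵v²)²: (u⁵v²) · u⁵ = u⁴v²;   (u⁴v²) · v² = u⁴v⁴
  (u⁵v²)³: (u⁴v⁴) · u⁵ = u³v⁴;   (u³v⁴) · v² = u³
  (u⁵v²)⁴: (u³) · u⁵ = u²;   (u²) · v² = u²v²
  (u⁵v²)⁵: (u²v²) · u⁵ = uv²;   (uv²) · v² = uv⁴

Answer: uv⁴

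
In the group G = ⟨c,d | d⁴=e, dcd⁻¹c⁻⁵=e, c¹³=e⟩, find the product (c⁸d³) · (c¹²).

Compute (c⁸d³) · (c¹²) by multiplying left to right and reducing via the relations at each step:
  (c⁸d³) · c¹² = d³

Answer: d³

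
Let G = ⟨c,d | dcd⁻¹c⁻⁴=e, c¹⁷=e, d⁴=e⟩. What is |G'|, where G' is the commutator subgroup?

G' = [G, G] is generated by all commutators. The generator-pair commutators are: [c, d] = c¹⁴.
The subgroup they normally generate is {e, c, c², c³, c⁴, c⁵, c⁶, c⁷, c⁸, c⁹, c¹⁰, c¹¹, c¹², c¹³, c¹⁴, c¹⁵, c¹⁶}, of order 17.
Check: |G/G'| = 68/17 = 4 is the order of the abelianisation.

Answer: 17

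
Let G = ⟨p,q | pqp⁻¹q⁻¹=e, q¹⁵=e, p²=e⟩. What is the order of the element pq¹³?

Compute successive powers until reaching e:
  (pq¹³)¹ = pq¹³, (pq¹³)² = q¹¹, (pq¹³)³ = pq⁹, (pq¹³)⁴ = q⁷, (pq¹³)⁵ = pq⁵, (pq¹³)⁶ = q³, (pq¹³)⁷ = pq, (pq¹³)⁸ = q¹⁴, (pq¹³)⁹ = pq¹², (pq¹³)¹⁰ = q¹⁰, (pq¹³)¹¹ = pq⁸, (pq¹³)¹² = q⁶, (pq¹³)¹³ = pq⁴, (pq¹³)¹⁴ = q², (pq¹³)¹⁵ = p, (pq¹³)¹⁶ = q¹³, (pq¹³)¹⁷ = pq¹¹, (pq¹³)¹⁸ = q⁹, (pq¹³)¹⁹ = pq⁷, (pq¹³)²⁰ = q⁵, (pq¹³)²¹ = pq³, (pq¹³)²² = q, (pq¹³)²³ = pq¹⁴, (pq¹³)²⁴ = q¹², (pq¹³)²⁵ = pq¹⁰, (pq¹³)²⁶ = q⁸, (pq¹³)²⁷ = pq⁶, (pq¹³)²⁸ = q⁴, (pq¹³)²⁹ = pq², (pq¹³)³⁰ = e.
The smallest positive k with (pq¹³)ᵏ = e is 30.

Answer: 30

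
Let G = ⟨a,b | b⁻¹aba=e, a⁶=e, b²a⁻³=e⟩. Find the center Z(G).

An element z ∈ Z(G) iff z commutes with every generator.
For example a³ is central: (a³)·a = a⁴ = a·(a³); (a³)·b = b⁻¹ = b·(a³).
Whereas a ∉ Z(G) since a·b = ab ≠ a²b⁻¹ = b·a.
Checking each of the 12 elements this way gives Z(G) = {e, a³}, of order 2.

Answer: {e, a³}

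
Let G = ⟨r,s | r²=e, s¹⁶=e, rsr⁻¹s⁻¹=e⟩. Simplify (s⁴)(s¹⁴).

Compute (s⁴) · (s¹⁴) by multiplying left to right and reducing via the relations at each step:
  (s⁴) · s¹⁴ = s²

Answer: s²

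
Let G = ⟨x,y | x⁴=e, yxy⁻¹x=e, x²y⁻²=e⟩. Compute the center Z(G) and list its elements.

An element z ∈ Z(G) iff z commutes with every generator.
For example x² is central: (x²)·x = x³ = x·(x²); (x²)·y = y⁻¹ = y·(x²).
Whereas x ∉ Z(G) since x·y = xy ≠ xy⁻¹ = y·x.
Checking each of the 8 elements this way gives Z(G) = {e, x²}, of order 2.

Answer: {e, x²}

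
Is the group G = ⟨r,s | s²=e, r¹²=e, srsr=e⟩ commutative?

r·s = rs but s·r = r¹¹s, so r·s ≠ s·r and G is not abelian.

Answer: No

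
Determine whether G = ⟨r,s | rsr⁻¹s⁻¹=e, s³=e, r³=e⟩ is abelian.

Each pair of generators commutes: r·s = rs = s·r. Since the generators pairwise commute, every element of G commutes with every other, so G is abelian.

Answer: Yes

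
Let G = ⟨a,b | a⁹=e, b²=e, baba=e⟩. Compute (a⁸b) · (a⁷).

Compute (a⁸b) · (a⁷) by multiplying left to right and reducing via the relations at each step:
  (a⁸b) · a⁷ = ab

Answer: ab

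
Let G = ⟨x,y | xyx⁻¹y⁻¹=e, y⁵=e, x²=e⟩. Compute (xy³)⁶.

Compute successive powers of (xy³), reducing at each step:
  (xy³)²: (xy³) · x = y³;   (y³) · y³ = y
  (xy³)³: y · x = xy;   (xy) · y³ = xy⁴
  (xy³)⁴: (xy⁴) · x = y⁴;   (y⁴) · y³ = y²
  (xy³)⁵: (y²) · x = xy²;   (xy²) · y³ = x
  (xy³)⁶: x · x = e;   e · y³ = y³

Answer: y³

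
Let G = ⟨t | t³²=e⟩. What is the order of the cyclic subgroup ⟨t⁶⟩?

|⟨t⁶⟩| equals the order of t⁶. Compute successive powers until reaching e:
  (t⁶)¹ = t⁶, (t⁶)² = t¹², (t⁶)³ = t¹⁸, (t⁶)⁴ = t²⁴, (t⁶)⁵ = t³⁰, (t⁶)⁶ = t⁴, (t⁶)⁷ = t¹⁰, (t⁶)⁸ = t¹⁶, (t⁶)⁹ = t²², (t⁶)¹⁰ = t²⁸, (t⁶)¹¹ = t², (t⁶)¹² = t⁸, (t⁶)¹³ = t¹⁴, (t⁶)¹⁴ = t²⁰, (t⁶)¹⁵ = t²⁶, (t⁶)¹⁶ = e.
The smallest positive k with (t⁶)ᵏ = e is 16, so |⟨t⁶⟩| = 16.

Answer: 16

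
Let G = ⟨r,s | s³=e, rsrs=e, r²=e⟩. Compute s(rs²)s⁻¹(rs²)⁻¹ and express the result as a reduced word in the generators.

[s, (rs²)] = s·(rs²)·s⁻¹·(rs²)⁻¹.
  s · (rs²) = rs
  (rs) · (s²) = r
  r · (rs²) = s²

Answer: s²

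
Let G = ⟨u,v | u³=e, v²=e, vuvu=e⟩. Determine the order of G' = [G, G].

G' = [G, G] is generated by all commutators. The generator-pair commutators are: [u, v] = u².
The subgroup they normally generate is {e, u, u²}, of order 3.
Check: |G/G'| = 6/3 = 2 is the order of the abelianisation.

Answer: 3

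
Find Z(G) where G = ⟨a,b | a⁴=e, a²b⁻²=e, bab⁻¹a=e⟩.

An element z ∈ Z(G) iff z commutes with every generator.
For example a² is central: (a²)·a = a³ = a·(a²); (a²)·b = b⁻¹ = b·(a²).
Whereas a ∉ Z(G) since a·b = ab ≠ ab⁻¹ = b·a.
Checking each of the 8 elements this way gives Z(G) = {e, a²}, of order 2.

Answer: {e, a²}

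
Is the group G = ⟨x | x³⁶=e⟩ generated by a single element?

|G| = 36. The element x has order 36 (its powers give 36 distinct elements), so ⟨x⟩ = G and G is cyclic.

Answer: Yes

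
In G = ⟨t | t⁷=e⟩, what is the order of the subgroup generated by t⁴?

|⟨t⁴⟩| equals the order of t⁴. Compute successive powers until reaching e:
  (t⁴)¹ = t⁴, (t⁴)² = t, (t⁴)³ = t⁵, (t⁴)⁴ = t², (t⁴)⁵ = t⁶, (t⁴)⁶ = t³, (t⁴)⁷ = e.
The smallest positive k with (t⁴)ᵏ = e is 7, so |⟨t⁴⟩| = 7.

Answer: 7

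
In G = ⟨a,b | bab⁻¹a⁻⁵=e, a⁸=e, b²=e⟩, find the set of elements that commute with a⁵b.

⟨a⁵b⟩ ⊆ C_G(a⁵b) since powers of a⁵b commute with a⁵b; so |C_G(a⁵b)| ≥ |⟨a⁵b⟩| = 8.
By orbit–stabilizer, |C_G(a⁵b)| = |G| / |conj. class of a⁵b| = 16 / 2 = 8.
The 8 elements commuting with a⁵b are {e, a², a⁴, a⁶, a⁵b, ab, a⁷b, a³b}.

Answer: {e, a², a⁴, a⁶, a⁵b, ab, a⁷b, a³b}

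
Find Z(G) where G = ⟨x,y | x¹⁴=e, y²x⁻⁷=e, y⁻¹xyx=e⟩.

An element z ∈ Z(G) iff z commutes with every generator.
For example x⁷ is central: (x⁷)·x = x⁸ = x·(x⁷); (x⁷)·y = y⁻¹ = y·(x⁷).
Whereas x ∉ Z(G) since x·y = xy ≠ x⁶y⁻¹ = y·x.
Checking each of the 28 elements this way gives Z(G) = {e, x⁷}, of order 2.

Answer: {e, x⁷}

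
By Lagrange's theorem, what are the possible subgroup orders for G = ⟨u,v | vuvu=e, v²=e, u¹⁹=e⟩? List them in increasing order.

|G| = 38 = 2 · 19. By Lagrange's theorem the order of any subgroup divides 38; the divisors of 38 are 1, 2, 19, 38.

Answer: 1, 2, 19, 38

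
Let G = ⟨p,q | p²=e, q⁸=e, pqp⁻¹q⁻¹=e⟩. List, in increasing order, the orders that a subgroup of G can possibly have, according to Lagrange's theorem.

|G| = 16 = 2⁴. By Lagrange's theorem the order of any subgroup divides 16; the divisors of 16 are 1, 2, 4, 8, 16.

Answer: 1, 2, 4, 8, 16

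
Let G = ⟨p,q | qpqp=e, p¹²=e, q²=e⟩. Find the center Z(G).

An element z ∈ Z(G) iff z commutes with every generator.
For example p⁶ is central: (p⁶)·p = p⁷ = p·(p⁶); (p⁶)·q = p⁶q = q·(p⁶).
Whereas p ∉ Z(G) since p·q = pq ≠ p¹¹q = q·p.
Checking each of the 24 elements this way gives Z(G) = {e, p⁶}, of order 2.

Answer: {e, p⁶}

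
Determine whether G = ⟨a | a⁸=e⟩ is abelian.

G has a single generator, so G is cyclic and hence abelian.

Answer: Yes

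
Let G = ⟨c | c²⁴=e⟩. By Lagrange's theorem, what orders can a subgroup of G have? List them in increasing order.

|G| = 24 = 2³ · 3. By Lagrange's theorem the order of any subgroup divides 24; the divisors of 24 are 1, 2, 3, 4, 6, 8, 12, 24.

Answer: 1, 2, 3, 4, 6, 8, 12, 24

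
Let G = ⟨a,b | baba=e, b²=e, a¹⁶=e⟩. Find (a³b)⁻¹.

The order of (a³b) is 2 (smallest k with (a³b)ᵏ = e), so (a³b)⁻¹ = (a³b)¹ = a³b.
Check: (a³b) · (a³b) → (a³b) · a³ = b;   b · b = e, giving e as required.

Answer: a³b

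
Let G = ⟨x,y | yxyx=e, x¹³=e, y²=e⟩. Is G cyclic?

Every cyclic group is abelian. But x·y = xy while y·x = x¹²y, so x·y ≠ y·x and G is not abelian. Hence G is not cyclic.

Answer: No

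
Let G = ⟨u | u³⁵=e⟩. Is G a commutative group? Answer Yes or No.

G has a single generator, so G is cyclic and hence abelian.

Answer: Yes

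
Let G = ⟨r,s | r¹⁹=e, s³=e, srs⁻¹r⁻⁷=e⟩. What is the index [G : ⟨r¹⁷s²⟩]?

First find ord(r¹⁷s²) by computing successive powers:
  (r¹⁷s²)¹ = r¹⁷s², (r¹⁷s²)² = r¹⁴s, (r¹⁷s²)³ = e.
So |⟨r¹⁷s²⟩| = ord(r¹⁷s²) = 3. With |G| = 57, by Lagrange [G : ⟨r¹⁷s²⟩] = 57/3 = 19.

Answer: 19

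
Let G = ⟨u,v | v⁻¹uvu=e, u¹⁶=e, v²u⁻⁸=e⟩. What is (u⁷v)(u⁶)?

Compute (u⁷v) · (u⁶) by multiplying left to right and reducing via the relations at each step:
  (u⁷v) · u⁶ = uv

Answer: uv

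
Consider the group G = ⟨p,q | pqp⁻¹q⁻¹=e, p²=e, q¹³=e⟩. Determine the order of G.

Enumerate words in the generators, reducing via the relations: the distinct elements are
  {e, p, q, pq, q², q³, q⁴, q⁵, q⁶, q⁷, q⁸, q⁹, pq², pq³, pq⁴, pq⁵, pq⁶, pq⁷, pq⁸, pq⁹, q¹², q¹¹, q¹⁰, pq¹², pq¹¹, pq¹⁰}.
No further products give new elements, so |G| = 26.

Answer: 26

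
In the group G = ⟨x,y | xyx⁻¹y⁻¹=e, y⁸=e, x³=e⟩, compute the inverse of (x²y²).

The order of (x²y²) is 12 (smallest k with (x²y²)ᵏ = e), so (x²y²)⁻¹ = (x²y²)¹¹ = xy⁶.
Check: (x²y²) · (xy⁶) → (x²y²) · x = y²;   (y²) · y⁶ = e, giving e as required.

Answer: xy⁶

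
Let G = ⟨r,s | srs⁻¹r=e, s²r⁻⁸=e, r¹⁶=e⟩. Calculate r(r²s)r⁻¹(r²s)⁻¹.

[r, (r²s)] = r·(r²s)·r⁻¹·(r²s)⁻¹.
  r · (r²s) = r³s
  (r³s) · (r¹⁵) = r⁴s
  (r⁴s) · (r²s⁻¹) = r²

Answer: r²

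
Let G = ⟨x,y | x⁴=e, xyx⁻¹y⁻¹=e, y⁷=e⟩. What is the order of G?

Enumerate words in the generators, reducing via the relations: the distinct elements are
  {e, x, y, xy, x², x³, y², y³, y⁴, y⁵, y⁶, xy², xy³, xy⁴, xy⁵, xy⁶, x²y, x³y, x²y², x²y³, x²y⁴, x²y⁵, x²y⁶, x³y², x³y³, x³y⁴, x³y⁵, x³y⁶}.
No further products give new elements, so |G| = 28.

Answer: 28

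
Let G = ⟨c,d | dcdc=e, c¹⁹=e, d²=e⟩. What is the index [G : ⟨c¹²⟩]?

First find ord(c¹²) by computing successive powers:
  (c¹²)¹ = c¹², (c¹²)² = c⁵, (c¹²)³ = c¹⁷, (c¹²)⁴ = c¹⁰, (c¹²)⁵ = c³, (c¹²)⁶ = c¹⁵, (c¹²)⁷ = c⁸, (c¹²)⁸ = c, (c¹²)⁹ = c¹³, (c¹²)¹⁰ = c⁶, (c¹²)¹¹ = c¹⁸, (c¹²)¹² = c¹¹, (c¹²)¹³ = c⁴, (c¹²)¹⁴ = c¹⁶, (c¹²)¹⁵ = c⁹, (c¹²)¹⁶ = c², (c¹²)¹⁷ = c¹⁴, (c¹²)¹⁸ = c⁷, (c¹²)¹⁹ = e.
So |⟨c¹²⟩| = ord(c¹²) = 19. With |G| = 38, by Lagrange [G : ⟨c¹²⟩] = 38/19 = 2.

Answer: 2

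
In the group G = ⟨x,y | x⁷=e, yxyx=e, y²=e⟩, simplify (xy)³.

Compute successive powers of (xy), reducing at each step:
  (xy)²: (xy) · x = y;   y · y = e
  (xy)³: e · x = x;   x · y = xy

Answer: xy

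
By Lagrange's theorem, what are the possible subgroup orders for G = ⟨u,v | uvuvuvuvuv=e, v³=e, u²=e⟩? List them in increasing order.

|G| = 60 = 2² · 3 · 5. By Lagrange's theorem the order of any subgroup divides 60; the divisors of 60 are 1, 2, 3, 4, 5, 6, 10, 12, 15, 20, 30, 60.

Answer: 1, 2, 3, 4, 5, 6, 10, 12, 15, 20, 30, 60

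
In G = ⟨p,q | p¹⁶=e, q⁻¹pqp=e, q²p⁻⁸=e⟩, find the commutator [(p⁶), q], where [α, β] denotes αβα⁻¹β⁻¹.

[(p⁶), q] = (p⁶)·q·(p⁶)⁻¹·q⁻¹.
  (p⁶) · q = p⁶q
  (p⁶q) · (p¹⁰) = p⁴q⁻¹
  (p⁴q⁻¹) · (q⁻¹) = p¹²

Answer: p¹²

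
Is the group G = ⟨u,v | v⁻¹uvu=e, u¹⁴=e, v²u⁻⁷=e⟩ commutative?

u·v = uv but v·u = u⁶v⁻¹, so u·v ≠ v·u and G is not abelian.

Answer: No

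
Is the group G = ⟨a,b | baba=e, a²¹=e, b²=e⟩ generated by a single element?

Every cyclic group is abelian. But a·b = ab while b·a = a²⁰b, so a·b ≠ b·a and G is not abelian. Hence G is not cyclic.

Answer: No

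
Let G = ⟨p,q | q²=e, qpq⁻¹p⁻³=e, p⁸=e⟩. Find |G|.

Enumerate words in the generators, reducing via the relations: the distinct elements are
  {e, p, q, pq, p², p³, p⁴, p⁵, p⁶, p⁷, p²q, p³q, p⁴q, p⁵q, p⁶q, p⁷q}.
No further products give new elements, so |G| = 16.

Answer: 16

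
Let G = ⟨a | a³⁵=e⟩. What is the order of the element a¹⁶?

Compute successive powers until reaching e:
  (a¹⁶)¹ = a¹⁶, (a¹⁶)² = a³², (a¹⁶)³ = a¹³, (a¹⁶)⁴ = a²⁹, (a¹⁶)⁵ = a¹⁰, (a¹⁶)⁶ = a²⁶, (a¹⁶)⁷ = a⁷, (a¹⁶)⁸ = a²³, (a¹⁶)⁹ = a⁴, (a¹⁶)¹⁰ = a²⁰, (a¹⁶)¹¹ = a, (a¹⁶)¹² = a¹⁷, (a¹⁶)¹³ = a³³, (a¹⁶)¹⁴ = a¹⁴, (a¹⁶)¹⁵ = a³⁰, (a¹⁶)¹⁶ = a¹¹, (a¹⁶)¹⁷ = a²⁷, (a¹⁶)¹⁸ = a⁸, (a¹⁶)¹⁹ = a²⁴, (a¹⁶)²⁰ = a⁵, (a¹⁶)²¹ = a²¹, (a¹⁶)²² = a², (a¹⁶)²³ = a¹⁸, (a¹⁶)²⁴ = a³⁴, (a¹⁶)²⁵ = a¹⁵, (a¹⁶)²⁶ = a³¹, (a¹⁶)²⁷ = a¹², (a¹⁶)²⁸ = a²⁸, (a¹⁶)²⁹ = a⁹, (a¹⁶)³⁰ = a²⁵, (a¹⁶)³¹ = a⁶, (a¹⁶)³² = a²², (a¹⁶)³³ = a³, (a¹⁶)³⁴ = a¹⁹, (a¹⁶)³⁵ = e.
The smallest positive k with (a¹⁶)ᵏ = e is 35.

Answer: 35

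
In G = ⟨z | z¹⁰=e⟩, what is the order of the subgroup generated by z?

|⟨z⟩| equals the order of z. Compute successive powers until reaching e:
  z¹ = z, z² = z², z³ = z³, z⁴ = z⁴, z⁵ = z⁵, z⁶ = z⁶, z⁷ = z⁷, z⁸ = z⁸, z⁹ = z⁹, z¹⁰ = e.
The smallest positive k with zᵏ = e is 10, so |⟨z⟩| = 10.

Answer: 10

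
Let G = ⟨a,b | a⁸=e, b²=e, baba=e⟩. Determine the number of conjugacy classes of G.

The conjugacy classes (representative and size) are:
  [e] (size 1), [a] (size 2), [a⁶] (size 2), [a³] (size 2), [a⁴] (size 1), [b] (size 4), [a⁵b] (size 4).
Class equation: 1 + 2 + 2 + 2 + 1 + 4 + 4 = 16 = |G|. So G has 7 conjugacy classes.

Answer: 7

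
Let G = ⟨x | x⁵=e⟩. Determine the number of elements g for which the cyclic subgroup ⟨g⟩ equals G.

G is cyclic of order 5. An element generates G iff its order is 5, and a cyclic group of order 5 has exactly φ(5) = 4 such elements.

Answer: 4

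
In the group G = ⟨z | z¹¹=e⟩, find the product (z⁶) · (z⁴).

Compute (z⁶) · (z⁴) by multiplying left to right and reducing via the relations at each step:
  (z⁶) · z⁴ = z¹⁰

Answer: z¹⁰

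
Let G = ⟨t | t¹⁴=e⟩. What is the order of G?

G is generated by a single element, so G is cyclic. The relator gives t¹⁴ = e and no smaller power is forced to be e, so the 14 powers {e, t, t², t³, t⁴, t⁵, t⁶, t⁷, t⁸, t⁹, t¹², t¹³, t¹¹, t¹⁰} are distinct. Hence |G| = 14.

Answer: 14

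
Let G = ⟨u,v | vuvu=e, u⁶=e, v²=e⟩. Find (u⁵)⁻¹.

The order of (u⁵) is 6 (smallest k with (u⁵)ᵏ = e), so (u⁵)⁻¹ = (u⁵)⁵ = u.
Check: (u⁵) · u → (u⁵) · u = e, giving e as required.

Answer: u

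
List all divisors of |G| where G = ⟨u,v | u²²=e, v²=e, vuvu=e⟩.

|G| = 44 = 2² · 11. By Lagrange's theorem the order of any subgroup divides 44; the divisors of 44 are 1, 2, 4, 11, 22, 44.

Answer: 1, 2, 4, 11, 22, 44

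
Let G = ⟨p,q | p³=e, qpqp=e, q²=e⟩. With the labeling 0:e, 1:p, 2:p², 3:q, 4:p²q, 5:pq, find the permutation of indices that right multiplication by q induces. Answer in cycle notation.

(0 3)(1 5)(2 4)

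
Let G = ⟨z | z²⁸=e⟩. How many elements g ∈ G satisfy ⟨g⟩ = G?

G is cyclic of order 28. An element generates G iff its order is 28, and a cyclic group of order 28 has exactly φ(28) = 12 such elements.

Answer: 12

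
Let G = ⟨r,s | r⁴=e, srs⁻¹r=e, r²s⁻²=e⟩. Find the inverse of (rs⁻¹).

The order of (rs⁻¹) is 4 (smallest k with (rs⁻¹)ᵏ = e), so (rs⁻¹)⁻¹ = (rs⁻¹)³ = rs.
Check: (rs⁻¹) · (rs) → (rs⁻¹) · r = s⁻¹;   (s⁻¹) · s = e, giving e as required.

Answer: rs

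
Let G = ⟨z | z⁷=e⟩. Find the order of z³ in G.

Compute successive powers until reaching e:
  (z³)¹ = z³, (z³)² = z⁶, (z³)³ = z², (z³)⁴ = z⁵, (z³)⁵ = z, (z³)⁶ = z⁴, (z³)⁷ = e.
The smallest positive k with (z³)ᵏ = e is 7.

Answer: 7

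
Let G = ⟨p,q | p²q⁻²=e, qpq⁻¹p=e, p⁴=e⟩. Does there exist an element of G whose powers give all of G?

Every cyclic group is abelian. But p·q = pq while q·p = pq⁻¹, so p·q ≠ q·p and G is not abelian. Hence G is not cyclic.

Answer: No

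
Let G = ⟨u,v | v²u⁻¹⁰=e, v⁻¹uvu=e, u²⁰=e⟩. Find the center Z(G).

An element z ∈ Z(G) iff z commutes with every generator.
For example u¹⁰ is central: (u¹⁰)·u = u¹¹ = u·(u¹⁰); (u¹⁰)·v = v⁻¹ = v·(u¹⁰).
Whereas u ∉ Z(G) since u·v = uv ≠ u⁹v⁻¹ = v·u.
Checking each of the 40 elements this way gives Z(G) = {e, u¹⁰}, of order 2.

Answer: {e, u¹⁰}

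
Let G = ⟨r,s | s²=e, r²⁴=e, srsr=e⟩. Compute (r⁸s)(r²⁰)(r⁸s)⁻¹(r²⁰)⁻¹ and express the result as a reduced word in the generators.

[(r⁸s), (r²⁰)] = (r⁸s)·(r²⁰)·(r⁸s)⁻¹·(r²⁰)⁻¹.
  (r⁸s) · (r²⁰) = r¹²s
  (r¹²s) · (r⁸s) = r⁴
  (r⁴) · (r⁴) = r⁸

Answer: r⁸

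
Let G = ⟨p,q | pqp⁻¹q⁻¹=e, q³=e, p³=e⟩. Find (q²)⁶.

Compute successive powers of (q²), reducing at each step:
  (q²)²: (q²) · q² = q
  (q²)³: q · q² = e
  (q²)⁴: e · q² = q²
  (q²)⁵: (q²) · q² = q
  (q²)⁶: q · q² = e

Answer: e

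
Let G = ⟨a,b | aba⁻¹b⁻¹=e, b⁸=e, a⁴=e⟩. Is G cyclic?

|G| = 32, but the maximum element order in G is 8 < 32. No single element generates all of G, so G is not cyclic.

Answer: No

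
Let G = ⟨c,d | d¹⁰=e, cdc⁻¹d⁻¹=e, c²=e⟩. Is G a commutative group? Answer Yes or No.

Each pair of generators commutes: c·d = cd = d·c. Since the generators pairwise commute, every element of G commutes with every other, so G is abelian.

Answer: Yes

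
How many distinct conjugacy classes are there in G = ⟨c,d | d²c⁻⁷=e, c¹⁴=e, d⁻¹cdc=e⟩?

The conjugacy classes (representative and size) are:
  [e] (size 1), [c¹³] (size 2), [c¹²] (size 2), [c¹¹] (size 2), [c⁴] (size 2), [c⁵] (size 2), [c⁸] (size 2), [c⁷] (size 1), [c⁵d⁻¹] (size 7), [c⁵d] (size 7).
Class equation: 1 + 2 + 2 + 2 + 2 + 2 + 2 + 1 + 7 + 7 = 28 = |G|. So G has 10 conjugacy classes.

Answer: 10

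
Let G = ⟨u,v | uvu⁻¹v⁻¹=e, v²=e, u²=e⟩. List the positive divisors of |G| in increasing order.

|G| = 4 = 2². By Lagrange's theorem the order of any subgroup divides 4; the divisors of 4 are 1, 2, 4.

Answer: 1, 2, 4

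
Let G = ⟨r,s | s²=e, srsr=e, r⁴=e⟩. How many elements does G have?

Enumerate words in the generators, reducing via the relations: the distinct elements are
  {e, r, s, rs, r², r³, r²s, r³s}.
No further products give new elements, so |G| = 8.

Answer: 8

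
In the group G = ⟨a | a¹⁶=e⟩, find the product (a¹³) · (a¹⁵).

Compute (a¹³) · (a¹⁵) by multiplying left to right and reducing via the relations at each step:
  (a¹³) · a¹⁵ = a¹²

Answer: a¹²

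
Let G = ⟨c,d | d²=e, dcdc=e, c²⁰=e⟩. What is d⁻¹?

The order of d is 2 (smallest k with dᵏ = e), so d⁻¹ = d¹ = d.
Check: d · d → d · d = e, giving e as required.

Answer: d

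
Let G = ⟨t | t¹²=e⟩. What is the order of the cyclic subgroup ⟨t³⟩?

|⟨t³⟩| equals the order of t³. Compute successive powers until reaching e:
  (t³)¹ = t³, (t³)² = t⁶, (t³)³ = t⁹, (t³)⁴ = e.
The smallest positive k with (t³)ᵏ = e is 4, so |⟨t³⟩| = 4.

Answer: 4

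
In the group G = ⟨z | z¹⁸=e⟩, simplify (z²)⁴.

Compute successive powers of (z²), reducing at each step:
  (z²)²: (z²) · z² = z⁴
  (z²)³: (z⁴) · z² = z⁶
  (z²)⁴: (z⁶) · z² = z⁸

Answer: z⁸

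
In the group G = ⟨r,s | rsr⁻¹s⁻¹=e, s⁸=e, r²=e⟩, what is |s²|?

Compute successive powers until reaching e:
  (s²)¹ = s², (s²)² = s⁴, (s²)³ = s⁶, (s²)⁴ = e.
The smallest positive k with (s²)ᵏ = e is 4.

Answer: 4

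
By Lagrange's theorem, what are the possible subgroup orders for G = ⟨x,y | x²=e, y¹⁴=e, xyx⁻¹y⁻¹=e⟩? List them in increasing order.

|G| = 28 = 2² · 7. By Lagrange's theorem the order of any subgroup divides 28; the divisors of 28 are 1, 2, 4, 7, 14, 28.

Answer: 1, 2, 4, 7, 14, 28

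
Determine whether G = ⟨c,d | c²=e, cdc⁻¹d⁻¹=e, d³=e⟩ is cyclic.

|G| = 6. The element cd has order 6 (its powers give 6 distinct elements), so ⟨cd⟩ = G and G is cyclic.

Answer: Yes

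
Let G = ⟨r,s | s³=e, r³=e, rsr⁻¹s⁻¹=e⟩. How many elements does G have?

Enumerate words in the generators, reducing via the relations: the distinct elements are
  {e, r, s, rs, r², s², rs², r²s, r²s²}.
No further products give new elements, so |G| = 9.

Answer: 9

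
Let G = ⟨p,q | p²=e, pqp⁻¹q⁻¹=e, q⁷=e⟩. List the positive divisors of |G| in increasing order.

|G| = 14 = 2 · 7. By Lagrange's theorem the order of any subgroup divides 14; the divisors of 14 are 1, 2, 7, 14.

Answer: 1, 2, 7, 14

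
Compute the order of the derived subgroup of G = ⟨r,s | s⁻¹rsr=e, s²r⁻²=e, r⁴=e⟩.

G' = [G, G] is generated by all commutators. The generator-pair commutators are: [r, s] = r².
The subgroup they normally generate is {e, r²}, of order 2.
Check: |G/G'| = 8/2 = 4 is the order of the abelianisation.

Answer: 2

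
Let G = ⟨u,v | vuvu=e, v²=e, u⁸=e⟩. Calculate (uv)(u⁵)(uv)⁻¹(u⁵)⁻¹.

[(uv), (u⁵)] = (uv)·(u⁵)·(uv)⁻¹·(u⁵)⁻¹.
  (uv) · (u⁵) = u⁴v
  (u⁴v) · (uv) = u³
  (u³) · (u³) = u⁶

Answer: u⁶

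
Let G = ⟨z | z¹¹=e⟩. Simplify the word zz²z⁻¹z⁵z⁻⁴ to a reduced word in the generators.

Multiply left to right, reducing at each step:
  z · z² = z³
  (z³) · z⁻¹ = z²
  (z²) · z⁵ = z⁷
  (z⁷) · z⁻⁴ = z³

Answer: z³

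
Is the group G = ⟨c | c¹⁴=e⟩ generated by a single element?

|G| = 14. The element c has order 14 (its powers give 14 distinct elements), so ⟨c⟩ = G and G is cyclic.

Answer: Yes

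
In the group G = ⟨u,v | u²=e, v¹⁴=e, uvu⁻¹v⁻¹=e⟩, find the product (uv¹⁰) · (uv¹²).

Compute (uv¹⁰) · (uv¹²) by multiplying left to right and reducing via the relations at each step:
  (uv¹⁰) · u = v¹⁰
  (v¹⁰) · v¹² = v⁸

Answer: v⁸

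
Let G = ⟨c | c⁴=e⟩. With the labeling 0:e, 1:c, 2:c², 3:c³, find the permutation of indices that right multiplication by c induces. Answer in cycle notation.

(0 1 2 3)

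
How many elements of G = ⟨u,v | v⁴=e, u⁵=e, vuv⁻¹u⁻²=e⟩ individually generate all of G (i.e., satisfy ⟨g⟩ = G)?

⟨g⟩ = G would require ord(g) = |G| = 20, but the maximum element order in G is 5 < 20. So G is not cyclic and no single element generates it: the count is 0.

Answer: 0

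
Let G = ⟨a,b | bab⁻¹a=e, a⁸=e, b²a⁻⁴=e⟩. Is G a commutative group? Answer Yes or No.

a·b = ab but b·a = a³b⁻¹, so a·b ≠ b·a and G is not abelian.

Answer: No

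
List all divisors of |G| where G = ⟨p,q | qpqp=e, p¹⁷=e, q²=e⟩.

|G| = 34 = 2 · 17. By Lagrange's theorem the order of any subgroup divides 34; the divisors of 34 are 1, 2, 17, 34.

Answer: 1, 2, 17, 34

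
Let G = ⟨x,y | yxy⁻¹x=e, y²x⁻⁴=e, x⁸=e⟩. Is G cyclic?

Every cyclic group is abelian. But x·y = xy while y·x = x³y⁻¹, so x·y ≠ y·x and G is not abelian. Hence G is not cyclic.

Answer: No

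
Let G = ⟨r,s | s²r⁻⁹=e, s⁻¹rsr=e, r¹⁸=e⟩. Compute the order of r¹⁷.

Compute successive powers until reaching e:
  (r¹⁷)¹ = r¹⁷, (r¹⁷)² = r¹⁶, (r¹⁷)³ = r¹⁵, (r¹⁷)⁴ = r¹⁴, (r¹⁷)⁵ = r¹³, (r¹⁷)⁶ = r¹², (r¹⁷)⁷ = r¹¹, (r¹⁷)⁸ = r¹⁰, (r¹⁷)⁹ = r⁹, (r¹⁷)¹⁰ = r⁸, (r¹⁷)¹¹ = r⁷, (r¹⁷)¹² = r⁶, (r¹⁷)¹³ = r⁵, (r¹⁷)¹⁴ = r⁴, (r¹⁷)¹⁵ = r³, (r¹⁷)¹⁶ = r², (r¹⁷)¹⁷ = r, (r¹⁷)¹⁸ = e.
The smallest positive k with (r¹⁷)ᵏ = e is 18.

Answer: 18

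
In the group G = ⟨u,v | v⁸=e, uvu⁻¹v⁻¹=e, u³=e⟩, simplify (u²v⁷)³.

Compute successive powers of (u²v⁷), reducing at each step:
  (u²v⁷)²: (u²v⁷) · u² = uv⁷;   (uv⁷) · v⁷ = uv⁶
  (u²v⁷)³: (uv⁶) · u² = v⁶;   (v⁶) · v⁷ = v⁵

Answer: v⁵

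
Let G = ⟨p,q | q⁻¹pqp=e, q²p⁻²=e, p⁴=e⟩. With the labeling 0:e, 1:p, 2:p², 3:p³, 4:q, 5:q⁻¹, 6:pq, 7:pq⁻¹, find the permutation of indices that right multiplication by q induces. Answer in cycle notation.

(0 4 2 5)(1 6 3 7)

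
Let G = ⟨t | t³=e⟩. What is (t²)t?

Compute (t²) · t by multiplying left to right and reducing via the relations at each step:
  (t²) · t = e

Answer: e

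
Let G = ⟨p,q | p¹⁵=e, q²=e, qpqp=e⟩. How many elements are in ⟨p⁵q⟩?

|⟨p⁵q⟩| equals the order of p⁵q. Compute successive powers until reaching e:
  (p⁵q)¹ = p⁵q, (p⁵q)² = e.
The smallest positive k with (p⁵q)ᵏ = e is 2, so |⟨p⁵q⟩| = 2.

Answer: 2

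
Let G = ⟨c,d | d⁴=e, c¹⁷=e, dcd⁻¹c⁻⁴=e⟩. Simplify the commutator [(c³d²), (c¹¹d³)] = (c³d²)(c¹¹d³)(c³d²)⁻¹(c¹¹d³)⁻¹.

[(c³d²), (c¹¹d³)] = (c³d²)·(c¹¹d³)·(c³d²)⁻¹·(c¹¹d³)⁻¹.
  (c³d²) · (c¹¹d³) = c⁹d
  (c⁹d) · (c³d²) = c⁴d³
  (c⁴d³) · (c⁷d) = c¹⁰

Answer: c¹⁰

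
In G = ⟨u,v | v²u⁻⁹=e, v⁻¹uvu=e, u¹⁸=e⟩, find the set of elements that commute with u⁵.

⟨u⁵⟩ ⊆ C_G(u⁵) since powers of u⁵ commute with u⁵; so |C_G(u⁵)| ≥ |⟨u⁵⟩| = 18.
By orbit–stabilizer, |C_G(u⁵)| = |G| / |conj. class of u⁵| = 36 / 2 = 18.
The 18 elements commuting with u⁵ are {e, u, u², u³, u⁴, u⁵, u⁶, u⁷, u⁸, u⁹, u¹⁰, u¹¹, u¹², u¹³, u¹⁴, u¹⁵, u¹⁶, u¹⁷}.

Answer: {e, u, u², u³, u⁴, u⁵, u⁶, u⁷, u⁸, u⁹, u¹⁰, u¹¹, u¹², u¹³, u¹⁴, u¹⁵, u¹⁶, u¹⁷}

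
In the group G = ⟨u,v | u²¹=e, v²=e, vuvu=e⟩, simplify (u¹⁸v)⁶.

Compute successive powers of (u¹⁸v), reducing at each step:
  (u¹⁸v)²: (u¹⁸v) · u¹⁸ = v;   v · v = e
  (u¹⁸v)³: e · u¹⁸ = u¹⁸;   (u¹⁸) · v = u¹⁸v
  (u¹⁸v)⁴: (u¹⁸v) · u¹⁸ = v;   v · v = e
  (u¹⁸v)⁵: e · u¹⁸ = u¹⁸;   (u¹⁸) · v = u¹⁸v
  (u¹⁸v)⁶: (u¹⁸v) · u¹⁸ = v;   v · v = e

Answer: e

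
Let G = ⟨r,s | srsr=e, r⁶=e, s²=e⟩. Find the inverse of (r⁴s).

The order of (r⁴s) is 2 (smallest k with (r⁴s)ᵏ = e), so (r⁴s)⁻¹ = (r⁴s)¹ = r⁴s.
Check: (r⁴s) · (r⁴s) → (r⁴s) · r⁴ = s;   s · s = e, giving e as required.

Answer: r⁴s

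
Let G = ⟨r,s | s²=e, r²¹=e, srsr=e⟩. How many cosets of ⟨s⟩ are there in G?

First find ord(s) by computing successive powers:
  s¹ = s, s² = e.
So |⟨s⟩| = ord(s) = 2. With |G| = 42, by Lagrange [G : ⟨s⟩] = 42/2 = 21.

Answer: 21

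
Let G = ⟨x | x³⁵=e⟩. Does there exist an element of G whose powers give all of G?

|G| = 35. The element x has order 35 (its powers give 35 distinct elements), so ⟨x⟩ = G and G is cyclic.

Answer: Yes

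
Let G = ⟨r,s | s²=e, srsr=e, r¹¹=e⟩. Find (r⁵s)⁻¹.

The order of (r⁵s) is 2 (smallest k with (r⁵s)ᵏ = e), so (r⁵s)⁻¹ = (r⁵s)¹ = r⁵s.
Check: (r⁵s) · (r⁵s) → (r⁵s) · r⁵ = s;   s · s = e, giving e as required.

Answer: r⁵s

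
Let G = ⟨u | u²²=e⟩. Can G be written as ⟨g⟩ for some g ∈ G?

|G| = 22. The element u has order 22 (its powers give 22 distinct elements), so ⟨u⟩ = G and G is cyclic.

Answer: Yes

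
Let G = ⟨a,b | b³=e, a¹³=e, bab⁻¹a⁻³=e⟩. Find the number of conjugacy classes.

The conjugacy classes (representative and size) are:
  [e] (size 1), [a] (size 3), [a⁵] (size 3), [a¹⁰] (size 3), [a⁸] (size 3), [a¹⁰b] (size 13), [a⁷b²] (size 13).
Class equation: 1 + 3 + 3 + 3 + 3 + 13 + 13 = 39 = |G|. So G has 7 conjugacy classes.

Answer: 7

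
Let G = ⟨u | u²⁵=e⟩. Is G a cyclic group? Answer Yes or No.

|G| = 25. The element u has order 25 (its powers give 25 distinct elements), so ⟨u⟩ = G and G is cyclic.

Answer: Yes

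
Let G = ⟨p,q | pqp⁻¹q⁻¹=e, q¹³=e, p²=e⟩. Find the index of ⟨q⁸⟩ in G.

First find ord(q⁸) by computing successive powers:
  (q⁸)¹ = q⁸, (q⁸)² = q³, (q⁸)³ = q¹¹, (q⁸)⁴ = q⁶, (q⁸)⁵ = q, (q⁸)⁶ = q⁹, (q⁸)⁷ = q⁴, (q⁸)⁸ = q¹², (q⁸)⁹ = q⁷, (q⁸)¹⁰ = q², (q⁸)¹¹ = q¹⁰, (q⁸)¹² = q⁵, (q⁸)¹³ = e.
So |⟨q⁸⟩| = ord(q⁸) = 13. With |G| = 26, by Lagrange [G : ⟨q⁸⟩] = 26/13 = 2.

Answer: 2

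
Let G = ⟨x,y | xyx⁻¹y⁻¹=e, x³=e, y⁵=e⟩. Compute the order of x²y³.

Compute successive powers until reaching e:
  (x²y³)¹ = x²y³, (x²y³)² = xy, (x²y³)³ = y⁴, (x²y³)⁴ = x²y², (x²y³)⁵ = x, (x²y³)⁶ = y³, (x²y³)⁷ = x²y, (x²y³)⁸ = xy⁴, (x²y³)⁹ = y², (x²y³)¹⁰ = x², (x²y³)¹¹ = xy³, (x²y³)¹² = y, (x²y³)¹³ = x²y⁴, (x²y³)¹⁴ = xy², (x²y³)¹⁵ = e.
The smallest positive k with (x²y³)ᵏ = e is 15.

Answer: 15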